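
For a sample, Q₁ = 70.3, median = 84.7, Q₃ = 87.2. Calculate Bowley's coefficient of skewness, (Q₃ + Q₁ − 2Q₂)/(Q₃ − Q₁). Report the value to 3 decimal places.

-0.704

numerator: Q₃ + Q₁ − 2Q₂ = 87.2 + 70.3 − 2×84.7 = -11.9000
denominator: Q₃ − Q₁ = 87.2 − 70.3 = 16.9000
Bowley skewness = -11.9000 / 16.9000 ≈ -0.704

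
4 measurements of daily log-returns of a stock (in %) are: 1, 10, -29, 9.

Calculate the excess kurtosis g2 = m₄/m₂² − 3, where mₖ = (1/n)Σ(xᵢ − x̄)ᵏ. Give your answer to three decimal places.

x̄ = -2.2500
Σ(xᵢ − x̄)² = 1002.7500 ⇒ m₂ = 250.68750
Σ(xᵢ − x̄)⁴ = 550678.0781 ⇒ m₄ = 137669.51953
m₂² = 62844.22266
g2 = m₄/m₂² − 3 = 2.19065 − 3 ≈ -0.809

-0.809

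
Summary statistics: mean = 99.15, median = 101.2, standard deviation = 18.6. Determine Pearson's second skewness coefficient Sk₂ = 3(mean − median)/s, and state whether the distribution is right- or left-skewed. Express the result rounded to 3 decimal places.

-0.331, left-skewed

Sk₂ = 3(99.15 − 101.2) / 18.6 = 3 × -2.0500 / 18.6
    = -6.1500 / 18.6 ≈ -0.331
Sk₂ < 0 ⇒ mean < median ⇒ left-skewed (negative skew).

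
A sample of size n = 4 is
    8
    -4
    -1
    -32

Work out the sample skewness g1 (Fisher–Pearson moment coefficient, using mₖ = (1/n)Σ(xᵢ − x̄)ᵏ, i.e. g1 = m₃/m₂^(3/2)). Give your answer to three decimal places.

-0.847

x̄ = (8 - 4 - 1 - 32) / 4 = -7.2500
deviations (xᵢ − x̄): 15.2500, 3.2500, 6.2500, -24.7500
Σ(xᵢ − x̄)² = 894.7500 ⇒ m₂ = 894.7500/4 = 223.68750
Σ(xᵢ − x̄)³ = -11335.8750 ⇒ m₃ = -11335.8750/4 = -2833.96875
m₂^(3/2) = 223.68750^(1.5) = 3345.51186
g1 = m₃ / m₂^(3/2) = -2833.96875 / 3345.51186 ≈ -0.847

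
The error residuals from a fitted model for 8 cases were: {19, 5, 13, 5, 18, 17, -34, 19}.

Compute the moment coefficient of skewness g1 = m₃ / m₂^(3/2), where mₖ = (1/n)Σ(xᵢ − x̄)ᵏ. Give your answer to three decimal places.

x̄ = (19 + 5 + 13 + 5 + 18 + 17 - 34 + 19) / 8 = 7.7500
deviations (xᵢ − x̄): 11.2500, -2.7500, 5.2500, -2.7500, 10.2500, 9.2500, -41.7500, 11.2500
Σ(xᵢ − x̄)² = 2229.5000 ⇒ m₂ = 2229.5000/8 = 278.68750
Σ(xᵢ − x̄)³ = -67953.7500 ⇒ m₃ = -67953.7500/8 = -8494.21875
m₂^(3/2) = 278.68750^(1.5) = 4652.39130
g1 = m₃ / m₂^(3/2) = -8494.21875 / 4652.39130 ≈ -1.826

-1.826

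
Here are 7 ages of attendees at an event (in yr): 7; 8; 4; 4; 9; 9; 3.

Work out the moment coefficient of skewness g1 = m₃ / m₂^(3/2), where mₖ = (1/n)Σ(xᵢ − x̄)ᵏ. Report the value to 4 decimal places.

x̄ = (7 + 8 + 4 + 4 + 9 + 9 + 3) / 7 = 6.2857
deviations (xᵢ − x̄): 0.7143, 1.7143, -2.2857, -2.2857, 2.7143, 2.7143, -3.2857
Σ(xᵢ − x̄)² = 39.4286 ⇒ m₂ = 39.4286/7 = 5.63265
Σ(xᵢ − x̄)³ = -13.9592 ⇒ m₃ = -13.9592/7 = -1.99417
m₂^(3/2) = 5.63265^(1.5) = 13.36809
g1 = m₃ / m₂^(3/2) = -1.99417 / 13.36809 ≈ -0.1492

-0.1492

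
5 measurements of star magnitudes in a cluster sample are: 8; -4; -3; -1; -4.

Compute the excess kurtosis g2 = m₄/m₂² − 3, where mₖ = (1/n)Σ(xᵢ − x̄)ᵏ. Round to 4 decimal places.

x̄ = -0.8000
Σ(xᵢ − x̄)² = 102.8000 ⇒ m₂ = 20.56000
Σ(xᵢ − x̄)⁴ = 6230.0960 ⇒ m₄ = 1246.01920
m₂² = 422.71360
g2 = m₄/m₂² − 3 = 2.94767 − 3 ≈ -0.0523

-0.0523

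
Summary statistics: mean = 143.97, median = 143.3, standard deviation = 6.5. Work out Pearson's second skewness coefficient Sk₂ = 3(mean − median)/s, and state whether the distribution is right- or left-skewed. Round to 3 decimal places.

0.309, right-skewed

Sk₂ = 3(143.97 − 143.3) / 6.5 = 3 × 0.6700 / 6.5
    = 2.0100 / 6.5 ≈ 0.309
Sk₂ > 0 ⇒ mean > median ⇒ right-skewed (positive skew).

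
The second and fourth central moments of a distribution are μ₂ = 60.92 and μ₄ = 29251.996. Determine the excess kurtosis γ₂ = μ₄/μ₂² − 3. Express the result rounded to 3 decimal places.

μ₂² = 60.92² = 3711.24640
μ₄/μ₂² = 29251.996 / 3711.24640 = 7.88199
γ₂ = 7.88199 − 3 ≈ 4.882

4.882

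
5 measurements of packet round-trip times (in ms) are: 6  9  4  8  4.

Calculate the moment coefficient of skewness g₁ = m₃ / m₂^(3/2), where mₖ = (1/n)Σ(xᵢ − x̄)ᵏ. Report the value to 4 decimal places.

x̄ = (6 + 9 + 4 + 8 + 4) / 5 = 6.2000
deviations (xᵢ − x̄): -0.2000, 2.8000, -2.2000, 1.8000, -2.2000
Σ(xᵢ − x̄)² = 20.8000 ⇒ m₂ = 20.8000/5 = 4.16000
Σ(xᵢ − x̄)³ = 6.4800 ⇒ m₃ = 6.4800/5 = 1.29600
m₂^(3/2) = 4.16000^(1.5) = 8.48477
g₁ = m₃ / m₂^(3/2) = 1.29600 / 8.48477 ≈ 0.1527

0.1527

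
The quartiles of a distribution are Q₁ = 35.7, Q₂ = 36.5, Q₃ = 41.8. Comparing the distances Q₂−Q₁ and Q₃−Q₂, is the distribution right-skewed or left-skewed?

Q₂ − Q₁ = 0.8;  Q₃ − Q₂ = 5.3
Q₃ − Q₂ > Q₂ − Q₁ ⇒ the upper half is more spread out ⇒ right-skewed.

right-skewed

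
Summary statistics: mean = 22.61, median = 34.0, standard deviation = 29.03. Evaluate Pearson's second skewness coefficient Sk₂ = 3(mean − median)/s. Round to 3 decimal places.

Sk₂ = 3(22.61 − 34.0) / 29.03 = 3 × -11.3900 / 29.03
    = -34.1700 / 29.03 ≈ -1.177

-1.177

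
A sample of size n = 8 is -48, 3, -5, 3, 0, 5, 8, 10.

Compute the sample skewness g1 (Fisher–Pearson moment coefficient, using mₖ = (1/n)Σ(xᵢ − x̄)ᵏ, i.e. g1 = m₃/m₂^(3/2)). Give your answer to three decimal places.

-2.003

x̄ = (-48 + 3 - 5 + 3 + 0 + 5 + 8 + 10) / 8 = -3.0000
deviations (xᵢ − x̄): -45.0000, 6.0000, -2.0000, 6.0000, 3.0000, 8.0000, 11.0000, 13.0000
Σ(xᵢ − x̄)² = 2464.0000 ⇒ m₂ = 2464.0000/8 = 308.00000
Σ(xᵢ − x̄)³ = -86634.0000 ⇒ m₃ = -86634.0000/8 = -10829.25000
m₂^(3/2) = 308.00000^(1.5) = 5405.37806
g1 = m₃ / m₂^(3/2) = -10829.25000 / 5405.37806 ≈ -2.003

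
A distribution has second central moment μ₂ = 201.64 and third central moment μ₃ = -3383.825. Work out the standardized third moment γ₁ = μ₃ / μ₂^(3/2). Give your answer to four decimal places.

σ = √μ₂ = √201.64 = 14.20000
σ³ = μ₂^(3/2) = 2863.28800
γ₁ = μ₃/σ³ = -3383.825 / 2863.28800 ≈ -1.1818

-1.1818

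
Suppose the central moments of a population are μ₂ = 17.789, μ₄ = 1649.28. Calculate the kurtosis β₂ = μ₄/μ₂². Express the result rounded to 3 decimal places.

5.212

μ₂² = 17.789² = 316.44852
μ₄/μ₂² = 1649.28 / 316.44852 = 5.21184
β₂ ≈ 5.212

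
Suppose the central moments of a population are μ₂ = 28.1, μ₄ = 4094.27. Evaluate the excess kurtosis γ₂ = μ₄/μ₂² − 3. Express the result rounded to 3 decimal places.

μ₂² = 28.1² = 789.61000
μ₄/μ₂² = 4094.27 / 789.61000 = 5.18518
γ₂ = 5.18518 − 3 ≈ 2.185

2.185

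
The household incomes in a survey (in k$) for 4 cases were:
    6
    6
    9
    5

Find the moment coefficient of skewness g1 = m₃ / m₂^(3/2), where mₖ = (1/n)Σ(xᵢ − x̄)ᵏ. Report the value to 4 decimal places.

0.8889

x̄ = (6 + 6 + 9 + 5) / 4 = 6.5000
deviations (xᵢ − x̄): -0.5000, -0.5000, 2.5000, -1.5000
Σ(xᵢ − x̄)² = 9.0000 ⇒ m₂ = 9.0000/4 = 2.25000
Σ(xᵢ − x̄)³ = 12.0000 ⇒ m₃ = 12.0000/4 = 3.00000
m₂^(3/2) = 2.25000^(1.5) = 3.37500
g1 = m₃ / m₂^(3/2) = 3.00000 / 3.37500 ≈ 0.8889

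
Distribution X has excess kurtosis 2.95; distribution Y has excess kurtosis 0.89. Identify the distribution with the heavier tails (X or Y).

Higher excess kurtosis ⇒ heavier tails relative to the normal distribution.
2.95 vs 0.89: the larger is 2.95, so X has heavier tails.

X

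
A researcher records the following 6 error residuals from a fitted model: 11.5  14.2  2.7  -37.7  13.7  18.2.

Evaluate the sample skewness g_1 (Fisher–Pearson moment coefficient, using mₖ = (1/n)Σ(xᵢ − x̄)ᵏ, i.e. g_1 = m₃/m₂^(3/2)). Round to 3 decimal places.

-1.564

x̄ = (11.5 + 14.2 + 2.7 - 37.7 + 13.7 + 18.2) / 6 = 3.7667
deviations (xᵢ − x̄): 7.7333, 10.4333, -1.0667, -41.4667, 9.9333, 14.4333
Σ(xᵢ − x̄)² = 2196.2733 ⇒ m₂ = 2196.2733/6 = 366.04556
Σ(xᵢ − x̄)³ = -65717.3984 ⇒ m₃ = -65717.3984/6 = -10952.89974
m₂^(3/2) = 366.04556^(1.5) = 7003.29962
g_1 = m₃ / m₂^(3/2) = -10952.89974 / 7003.29962 ≈ -1.564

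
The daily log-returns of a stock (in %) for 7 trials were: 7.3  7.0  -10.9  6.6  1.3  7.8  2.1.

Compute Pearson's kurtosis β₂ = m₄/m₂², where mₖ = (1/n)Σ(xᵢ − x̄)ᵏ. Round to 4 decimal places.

x̄ = 3.0286
Σ(xᵢ − x̄)² = 267.3943 ⇒ m₂ = 38.19918
Σ(xᵢ − x̄)⁴ = 38910.3060 ⇒ m₄ = 5558.61514
m₂² = 1459.17763
β₂ = m₄/m₂² = 5558.61514 / 1459.17763 ≈ 3.8094

3.8094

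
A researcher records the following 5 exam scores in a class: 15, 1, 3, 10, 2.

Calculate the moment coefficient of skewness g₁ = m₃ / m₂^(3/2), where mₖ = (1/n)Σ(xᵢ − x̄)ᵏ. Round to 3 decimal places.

x̄ = (15 + 1 + 3 + 10 + 2) / 5 = 6.2000
deviations (xᵢ − x̄): 8.8000, -5.2000, -3.2000, 3.8000, -4.2000
Σ(xᵢ − x̄)² = 146.8000 ⇒ m₂ = 146.8000/5 = 29.36000
Σ(xᵢ − x̄)³ = 488.8800 ⇒ m₃ = 488.8800/5 = 97.77600
m₂^(3/2) = 29.36000^(1.5) = 159.08677
g₁ = m₃ / m₂^(3/2) = 97.77600 / 159.08677 ≈ 0.615

0.615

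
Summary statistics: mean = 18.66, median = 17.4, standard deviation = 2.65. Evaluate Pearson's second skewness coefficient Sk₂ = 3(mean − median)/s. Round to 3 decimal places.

Sk₂ = 3(18.66 − 17.4) / 2.65 = 3 × 1.2600 / 2.65
    = 3.7800 / 2.65 ≈ 1.426

1.426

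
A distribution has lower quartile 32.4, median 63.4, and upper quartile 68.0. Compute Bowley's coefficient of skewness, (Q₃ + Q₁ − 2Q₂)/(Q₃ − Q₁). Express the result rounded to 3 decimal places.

-0.742

numerator: Q₃ + Q₁ − 2Q₂ = 68.0 + 32.4 − 2×63.4 = -26.4000
denominator: Q₃ − Q₁ = 68.0 − 32.4 = 35.6000
Bowley skewness = -26.4000 / 35.6000 ≈ -0.742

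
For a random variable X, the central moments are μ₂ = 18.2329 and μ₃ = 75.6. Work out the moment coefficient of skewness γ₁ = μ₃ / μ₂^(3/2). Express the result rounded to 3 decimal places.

σ = √μ₂ = √18.2329 = 4.27000
σ³ = μ₂^(3/2) = 77.85448
γ₁ = μ₃/σ³ = 75.6 / 77.85448 ≈ 0.971

0.971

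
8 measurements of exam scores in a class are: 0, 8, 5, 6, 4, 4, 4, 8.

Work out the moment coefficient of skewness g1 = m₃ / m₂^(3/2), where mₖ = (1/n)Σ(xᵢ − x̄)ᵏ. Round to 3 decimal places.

-0.488

x̄ = (0 + 8 + 5 + 6 + 4 + 4 + 4 + 8) / 8 = 4.8750
deviations (xᵢ − x̄): -4.8750, 3.1250, 0.1250, 1.1250, -0.8750, -0.8750, -0.8750, 3.1250
Σ(xᵢ − x̄)² = 46.8750 ⇒ m₂ = 46.8750/8 = 5.85938
Σ(xᵢ − x̄)³ = -55.4063 ⇒ m₃ = -55.4063/8 = -6.92578
m₂^(3/2) = 5.85938^(1.5) = 14.18329
g1 = m₃ / m₂^(3/2) = -6.92578 / 14.18329 ≈ -0.488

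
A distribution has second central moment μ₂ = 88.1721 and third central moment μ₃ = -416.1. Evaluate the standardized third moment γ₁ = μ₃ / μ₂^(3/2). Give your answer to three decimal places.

σ = √μ₂ = √88.1721 = 9.39000
σ³ = μ₂^(3/2) = 827.93602
γ₁ = μ₃/σ³ = -416.1 / 827.93602 ≈ -0.503

-0.503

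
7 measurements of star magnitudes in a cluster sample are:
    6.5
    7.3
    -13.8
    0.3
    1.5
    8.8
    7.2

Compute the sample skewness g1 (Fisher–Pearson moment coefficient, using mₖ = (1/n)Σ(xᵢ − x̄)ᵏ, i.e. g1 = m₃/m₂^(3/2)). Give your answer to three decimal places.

-1.422

x̄ = (6.5 + 7.3 - 13.8 + 0.3 + 1.5 + 8.8 + 7.2) / 7 = 2.5429
deviations (xᵢ − x̄): 3.9571, 4.7571, -16.3429, -2.2429, -1.0429, 6.2571, 4.6571
Σ(xᵢ − x̄)² = 372.3371 ⇒ m₂ = 372.3371/7 = 53.19102
Σ(xᵢ − x̄)³ = -3861.8055 ⇒ m₃ = -3861.8055/7 = -551.68650
m₂^(3/2) = 53.19102^(1.5) = 387.93368
g1 = m₃ / m₂^(3/2) = -551.68650 / 387.93368 ≈ -1.422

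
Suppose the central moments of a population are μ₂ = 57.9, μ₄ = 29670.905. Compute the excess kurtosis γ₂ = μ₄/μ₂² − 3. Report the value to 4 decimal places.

5.8506

μ₂² = 57.9² = 3352.41000
μ₄/μ₂² = 29670.905 / 3352.41000 = 8.85062
γ₂ = 8.85062 − 3 ≈ 5.8506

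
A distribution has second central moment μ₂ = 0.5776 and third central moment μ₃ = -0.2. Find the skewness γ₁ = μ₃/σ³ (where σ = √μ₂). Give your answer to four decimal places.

σ = √μ₂ = √0.5776 = 0.76000
σ³ = μ₂^(3/2) = 0.43898
γ₁ = μ₃/σ³ = -0.2 / 0.43898 ≈ -0.4556

-0.4556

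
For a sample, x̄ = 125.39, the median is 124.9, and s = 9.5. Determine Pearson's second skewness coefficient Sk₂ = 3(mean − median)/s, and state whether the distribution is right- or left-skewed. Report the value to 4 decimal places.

Sk₂ = 3(125.39 − 124.9) / 9.5 = 3 × 0.4900 / 9.5
    = 1.4700 / 9.5 ≈ 0.1547
Sk₂ > 0 ⇒ mean > median ⇒ right-skewed (positive skew).

0.1547, right-skewed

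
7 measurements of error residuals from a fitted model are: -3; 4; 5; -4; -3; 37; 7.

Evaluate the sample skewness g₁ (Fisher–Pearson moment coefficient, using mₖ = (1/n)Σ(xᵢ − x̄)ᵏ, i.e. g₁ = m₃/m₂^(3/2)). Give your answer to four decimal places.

x̄ = (-3 + 4 + 5 - 4 - 3 + 37 + 7) / 7 = 6.1429
deviations (xᵢ − x̄): -9.1429, -2.1429, -1.1429, -10.1429, -9.1429, 30.8571, 0.8571
Σ(xᵢ − x̄)² = 1228.8571 ⇒ m₂ = 1228.8571/7 = 175.55102
Σ(xᵢ − x̄)³ = 26798.3265 ⇒ m₃ = 26798.3265/7 = 3828.33236
m₂^(3/2) = 175.55102^(1.5) = 2325.97497
g₁ = m₃ / m₂^(3/2) = 3828.33236 / 2325.97497 ≈ 1.6459

1.6459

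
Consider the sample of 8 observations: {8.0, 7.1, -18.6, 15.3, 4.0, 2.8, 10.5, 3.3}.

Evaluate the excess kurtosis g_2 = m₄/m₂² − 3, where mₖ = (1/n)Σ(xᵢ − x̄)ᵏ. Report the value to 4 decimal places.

1.4862

x̄ = 4.0500
Σ(xᵢ − x̄)² = 708.2200 ⇒ m₂ = 88.52750
Σ(xᵢ − x̄)⁴ = 281273.6523 ⇒ m₄ = 35159.20653
m₂² = 7837.11826
g_2 = m₄/m₂² − 3 = 4.48624 − 3 ≈ 1.4862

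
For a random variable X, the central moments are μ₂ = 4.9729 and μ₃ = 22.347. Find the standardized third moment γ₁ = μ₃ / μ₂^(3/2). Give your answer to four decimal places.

2.0151

σ = √μ₂ = √4.9729 = 2.23000
σ³ = μ₂^(3/2) = 11.08957
γ₁ = μ₃/σ³ = 22.347 / 11.08957 ≈ 2.0151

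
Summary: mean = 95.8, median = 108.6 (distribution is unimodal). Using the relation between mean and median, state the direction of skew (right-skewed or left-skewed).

left-skewed

mean − median = 95.8 − 108.6 = -12.8
mean < median ⇒ the longer tail is on the left ⇒ left-skewed (negatively skewed).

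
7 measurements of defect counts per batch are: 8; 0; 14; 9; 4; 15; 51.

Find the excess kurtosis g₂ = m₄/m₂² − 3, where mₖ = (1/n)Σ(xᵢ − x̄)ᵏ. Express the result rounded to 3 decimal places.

x̄ = 14.4286
Σ(xᵢ − x̄)² = 1725.7143 ⇒ m₂ = 246.53061
Σ(xᵢ − x̄)⁴ = 1846568.9446 ⇒ m₄ = 263795.56352
m₂² = 60777.34277
g₂ = m₄/m₂² − 3 = 4.34036 − 3 ≈ 1.340

1.340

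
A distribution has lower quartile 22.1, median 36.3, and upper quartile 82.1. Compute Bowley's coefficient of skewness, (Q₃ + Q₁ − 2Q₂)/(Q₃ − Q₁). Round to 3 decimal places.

numerator: Q₃ + Q₁ − 2Q₂ = 82.1 + 22.1 − 2×36.3 = 31.6000
denominator: Q₃ − Q₁ = 82.1 − 22.1 = 60.0000
Bowley skewness = 31.6000 / 60.0000 ≈ 0.527

0.527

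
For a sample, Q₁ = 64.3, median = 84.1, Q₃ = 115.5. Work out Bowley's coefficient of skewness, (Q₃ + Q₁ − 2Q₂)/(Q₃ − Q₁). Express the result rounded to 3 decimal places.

0.227

numerator: Q₃ + Q₁ − 2Q₂ = 115.5 + 64.3 − 2×84.1 = 11.6000
denominator: Q₃ − Q₁ = 115.5 − 64.3 = 51.2000
Bowley skewness = 11.6000 / 51.2000 ≈ 0.227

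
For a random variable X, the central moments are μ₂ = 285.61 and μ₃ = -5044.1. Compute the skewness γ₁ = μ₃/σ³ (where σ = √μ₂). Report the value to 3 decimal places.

-1.045

σ = √μ₂ = √285.61 = 16.90000
σ³ = μ₂^(3/2) = 4826.80900
γ₁ = μ₃/σ³ = -5044.1 / 4826.80900 ≈ -1.045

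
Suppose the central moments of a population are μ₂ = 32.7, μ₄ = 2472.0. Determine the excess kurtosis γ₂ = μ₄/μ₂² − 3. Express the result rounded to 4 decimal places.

-0.6882

μ₂² = 32.7² = 1069.29000
μ₄/μ₂² = 2472.0 / 1069.29000 = 2.31181
γ₂ = 2.31181 − 3 ≈ -0.6882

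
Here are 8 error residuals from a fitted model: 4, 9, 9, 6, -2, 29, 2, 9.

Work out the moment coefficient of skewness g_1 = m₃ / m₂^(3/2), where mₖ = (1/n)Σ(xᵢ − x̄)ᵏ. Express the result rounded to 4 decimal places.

1.4502

x̄ = (4 + 9 + 9 + 6 - 2 + 29 + 2 + 9) / 8 = 8.2500
deviations (xᵢ − x̄): -4.2500, 0.7500, 0.7500, -2.2500, -10.2500, 20.7500, -6.2500, 0.7500
Σ(xᵢ − x̄)² = 599.5000 ⇒ m₂ = 599.5000/8 = 74.93750
Σ(xᵢ − x̄)³ = 7526.2500 ⇒ m₃ = 7526.2500/8 = 940.78125
m₂^(3/2) = 74.93750^(1.5) = 648.70732
g_1 = m₃ / m₂^(3/2) = 940.78125 / 648.70732 ≈ 1.4502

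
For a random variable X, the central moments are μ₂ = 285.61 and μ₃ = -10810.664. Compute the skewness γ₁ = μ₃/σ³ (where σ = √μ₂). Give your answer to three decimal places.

σ = √μ₂ = √285.61 = 16.90000
σ³ = μ₂^(3/2) = 4826.80900
γ₁ = μ₃/σ³ = -10810.664 / 4826.80900 ≈ -2.240

-2.240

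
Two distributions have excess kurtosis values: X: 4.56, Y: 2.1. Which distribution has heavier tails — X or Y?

Higher excess kurtosis ⇒ heavier tails relative to the normal distribution.
4.56 vs 2.1: the larger is 4.56, so X has heavier tails.

X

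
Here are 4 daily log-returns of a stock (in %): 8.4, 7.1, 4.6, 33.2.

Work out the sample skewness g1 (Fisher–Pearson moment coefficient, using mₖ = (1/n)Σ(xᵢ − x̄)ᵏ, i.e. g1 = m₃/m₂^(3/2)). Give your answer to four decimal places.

x̄ = (8.4 + 7.1 + 4.6 + 33.2) / 4 = 13.3250
deviations (xᵢ − x̄): -4.9250, -6.2250, -8.7250, 19.8750
Σ(xᵢ − x̄)² = 534.1475 ⇒ m₂ = 534.1475/4 = 133.53688
Σ(xᵢ − x̄)³ = 6826.0579 ⇒ m₃ = 6826.0579/4 = 1706.51447
m₂^(3/2) = 133.53688^(1.5) = 1543.12751
g1 = m₃ / m₂^(3/2) = 1706.51447 / 1543.12751 ≈ 1.1059

1.1059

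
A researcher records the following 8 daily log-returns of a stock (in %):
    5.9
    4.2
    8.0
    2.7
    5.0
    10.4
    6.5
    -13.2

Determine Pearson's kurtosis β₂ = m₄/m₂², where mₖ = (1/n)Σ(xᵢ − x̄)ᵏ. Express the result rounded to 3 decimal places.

x̄ = 3.6875
Σ(xᵢ − x̄)² = 364.6088 ⇒ m₂ = 45.57609
Σ(xᵢ − x̄)⁴ = 83798.5851 ⇒ m₄ = 10474.82313
m₂² = 2077.18032
β₂ = m₄/m₂² = 10474.82313 / 2077.18032 ≈ 5.043

5.043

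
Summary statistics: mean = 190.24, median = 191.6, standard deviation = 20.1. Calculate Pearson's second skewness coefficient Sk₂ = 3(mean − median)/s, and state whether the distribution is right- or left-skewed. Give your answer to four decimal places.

-0.2030, left-skewed

Sk₂ = 3(190.24 − 191.6) / 20.1 = 3 × -1.3600 / 20.1
    = -4.0800 / 20.1 ≈ -0.2030
Sk₂ < 0 ⇒ mean < median ⇒ left-skewed (negative skew).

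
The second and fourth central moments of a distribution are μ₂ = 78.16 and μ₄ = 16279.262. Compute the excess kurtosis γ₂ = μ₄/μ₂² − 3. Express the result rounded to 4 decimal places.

-0.3352

μ₂² = 78.16² = 6108.98560
μ₄/μ₂² = 16279.262 / 6108.98560 = 2.66481
γ₂ = 2.66481 − 3 ≈ -0.3352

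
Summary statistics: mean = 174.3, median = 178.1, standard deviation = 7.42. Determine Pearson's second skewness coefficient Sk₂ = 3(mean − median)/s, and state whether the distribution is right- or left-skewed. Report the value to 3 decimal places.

-1.536, left-skewed

Sk₂ = 3(174.3 − 178.1) / 7.42 = 3 × -3.8000 / 7.42
    = -11.4000 / 7.42 ≈ -1.536
Sk₂ < 0 ⇒ mean < median ⇒ left-skewed (negative skew).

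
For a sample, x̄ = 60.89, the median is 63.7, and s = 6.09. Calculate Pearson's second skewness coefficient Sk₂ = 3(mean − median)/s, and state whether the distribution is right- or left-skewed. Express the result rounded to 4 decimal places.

-1.3842, left-skewed

Sk₂ = 3(60.89 − 63.7) / 6.09 = 3 × -2.8100 / 6.09
    = -8.4300 / 6.09 ≈ -1.3842
Sk₂ < 0 ⇒ mean < median ⇒ left-skewed (negative skew).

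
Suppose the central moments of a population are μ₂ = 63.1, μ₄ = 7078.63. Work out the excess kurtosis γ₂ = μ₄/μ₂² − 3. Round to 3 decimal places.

-1.222

μ₂² = 63.1² = 3981.61000
μ₄/μ₂² = 7078.63 / 3981.61000 = 1.77783
γ₂ = 1.77783 − 3 ≈ -1.222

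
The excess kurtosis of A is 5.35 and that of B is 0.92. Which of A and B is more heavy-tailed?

Higher excess kurtosis ⇒ heavier tails relative to the normal distribution.
5.35 vs 0.92: the larger is 5.35, so A has heavier tails.

A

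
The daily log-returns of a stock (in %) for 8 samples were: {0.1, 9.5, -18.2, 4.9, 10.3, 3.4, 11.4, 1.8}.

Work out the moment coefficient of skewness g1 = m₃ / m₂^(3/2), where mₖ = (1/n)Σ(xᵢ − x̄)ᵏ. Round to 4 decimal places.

-1.4524

x̄ = (0.1 + 9.5 - 18.2 + 4.9 + 10.3 + 3.4 + 11.4 + 1.8) / 8 = 2.9000
deviations (xᵢ − x̄): -2.8000, 6.6000, -21.1000, 2.0000, 7.4000, 0.5000, 8.5000, -1.1000
Σ(xᵢ − x̄)² = 629.0800 ⇒ m₂ = 629.0800/8 = 78.63500
Σ(xᵢ − x̄)³ = -8102.2440 ⇒ m₃ = -8102.2440/8 = -1012.78050
m₂^(3/2) = 78.63500^(1.5) = 697.30670
g1 = m₃ / m₂^(3/2) = -1012.78050 / 697.30670 ≈ -1.4524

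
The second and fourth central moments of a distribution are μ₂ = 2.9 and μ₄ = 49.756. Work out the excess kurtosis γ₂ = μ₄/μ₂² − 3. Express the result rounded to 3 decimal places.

2.916

μ₂² = 2.9² = 8.41000
μ₄/μ₂² = 49.756 / 8.41000 = 5.91629
γ₂ = 5.91629 − 3 ≈ 2.916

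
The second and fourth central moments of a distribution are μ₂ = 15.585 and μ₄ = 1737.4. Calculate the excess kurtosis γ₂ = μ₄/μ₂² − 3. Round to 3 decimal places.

4.153

μ₂² = 15.585² = 242.89223
μ₄/μ₂² = 1737.4 / 242.89223 = 7.15297
γ₂ = 7.15297 − 3 ≈ 4.153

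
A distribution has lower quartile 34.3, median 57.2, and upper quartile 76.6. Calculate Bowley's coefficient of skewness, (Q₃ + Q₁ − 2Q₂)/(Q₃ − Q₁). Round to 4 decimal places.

-0.0827

numerator: Q₃ + Q₁ − 2Q₂ = 76.6 + 34.3 − 2×57.2 = -3.5000
denominator: Q₃ − Q₁ = 76.6 − 34.3 = 42.3000
Bowley skewness = -3.5000 / 42.3000 ≈ -0.0827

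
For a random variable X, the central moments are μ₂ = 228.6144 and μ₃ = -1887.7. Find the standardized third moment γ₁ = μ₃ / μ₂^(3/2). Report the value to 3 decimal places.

σ = √μ₂ = √228.6144 = 15.12000
σ³ = μ₂^(3/2) = 3456.64973
γ₁ = μ₃/σ³ = -1887.7 / 3456.64973 ≈ -0.546

-0.546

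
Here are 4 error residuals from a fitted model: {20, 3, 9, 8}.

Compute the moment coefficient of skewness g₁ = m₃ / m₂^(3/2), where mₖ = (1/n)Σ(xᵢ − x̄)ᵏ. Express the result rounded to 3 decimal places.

x̄ = (20 + 3 + 9 + 8) / 4 = 10.0000
deviations (xᵢ − x̄): 10.0000, -7.0000, -1.0000, -2.0000
Σ(xᵢ − x̄)² = 154.0000 ⇒ m₂ = 154.0000/4 = 38.50000
Σ(xᵢ − x̄)³ = 648.0000 ⇒ m₃ = 648.0000/4 = 162.00000
m₂^(3/2) = 38.50000^(1.5) = 238.88622
g₁ = m₃ / m₂^(3/2) = 162.00000 / 238.88622 ≈ 0.678

0.678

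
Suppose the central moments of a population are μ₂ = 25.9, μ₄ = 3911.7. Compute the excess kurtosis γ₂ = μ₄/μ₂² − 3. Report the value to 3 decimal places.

μ₂² = 25.9² = 670.81000
μ₄/μ₂² = 3911.7 / 670.81000 = 5.83131
γ₂ = 5.83131 − 3 ≈ 2.831

2.831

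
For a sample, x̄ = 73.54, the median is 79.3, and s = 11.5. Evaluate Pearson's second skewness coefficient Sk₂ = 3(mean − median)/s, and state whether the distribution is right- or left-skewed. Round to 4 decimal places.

Sk₂ = 3(73.54 − 79.3) / 11.5 = 3 × -5.7600 / 11.5
    = -17.2800 / 11.5 ≈ -1.5026
Sk₂ < 0 ⇒ mean < median ⇒ left-skewed (negative skew).

-1.5026, left-skewed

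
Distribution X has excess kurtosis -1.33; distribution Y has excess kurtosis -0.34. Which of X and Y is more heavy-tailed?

Higher excess kurtosis ⇒ heavier tails relative to the normal distribution.
-1.33 vs -0.34: the larger is -0.34, so Y has heavier tails.

Y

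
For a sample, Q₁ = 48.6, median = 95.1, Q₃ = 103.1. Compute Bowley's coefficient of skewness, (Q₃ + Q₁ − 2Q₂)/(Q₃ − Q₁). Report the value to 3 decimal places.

numerator: Q₃ + Q₁ − 2Q₂ = 103.1 + 48.6 − 2×95.1 = -38.5000
denominator: Q₃ − Q₁ = 103.1 − 48.6 = 54.5000
Bowley skewness = -38.5000 / 54.5000 ≈ -0.706

-0.706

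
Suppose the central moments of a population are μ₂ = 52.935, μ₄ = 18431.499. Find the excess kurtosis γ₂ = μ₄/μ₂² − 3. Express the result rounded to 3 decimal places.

μ₂² = 52.935² = 2802.11423
μ₄/μ₂² = 18431.499 / 2802.11423 = 6.57771
γ₂ = 6.57771 − 3 ≈ 3.578

3.578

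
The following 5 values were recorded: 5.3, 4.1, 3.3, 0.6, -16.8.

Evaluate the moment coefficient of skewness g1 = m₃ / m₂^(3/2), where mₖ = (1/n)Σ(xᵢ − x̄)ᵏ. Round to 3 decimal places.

-1.373

x̄ = (5.3 + 4.1 + 3.3 + 0.6 - 16.8) / 5 = -0.7000
deviations (xᵢ − x̄): 6.0000, 4.8000, 4.0000, 1.3000, -16.1000
Σ(xᵢ − x̄)² = 335.9400 ⇒ m₂ = 335.9400/5 = 67.18800
Σ(xᵢ − x̄)³ = -3780.4920 ⇒ m₃ = -3780.4920/5 = -756.09840
m₂^(3/2) = 67.18800^(1.5) = 550.72852
g1 = m₃ / m₂^(3/2) = -756.09840 / 550.72852 ≈ -1.373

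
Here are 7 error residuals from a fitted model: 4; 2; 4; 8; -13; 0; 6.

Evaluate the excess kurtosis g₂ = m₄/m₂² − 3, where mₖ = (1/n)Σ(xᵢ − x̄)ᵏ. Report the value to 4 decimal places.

0.9956

x̄ = 1.5714
Σ(xᵢ − x̄)² = 287.7143 ⇒ m₂ = 41.10204
Σ(xᵢ − x̄)⁴ = 47250.7813 ⇒ m₄ = 6750.11162
m₂² = 1689.37776
g₂ = m₄/m₂² − 3 = 3.99562 − 3 ≈ 0.9956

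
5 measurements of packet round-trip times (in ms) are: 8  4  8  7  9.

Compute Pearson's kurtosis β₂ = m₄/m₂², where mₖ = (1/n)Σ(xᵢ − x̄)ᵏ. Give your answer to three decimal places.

x̄ = 7.2000
Σ(xᵢ − x̄)² = 14.8000 ⇒ m₂ = 2.96000
Σ(xᵢ − x̄)⁴ = 116.1760 ⇒ m₄ = 23.23520
m₂² = 8.76160
β₂ = m₄/m₂² = 23.23520 / 8.76160 ≈ 2.652

2.652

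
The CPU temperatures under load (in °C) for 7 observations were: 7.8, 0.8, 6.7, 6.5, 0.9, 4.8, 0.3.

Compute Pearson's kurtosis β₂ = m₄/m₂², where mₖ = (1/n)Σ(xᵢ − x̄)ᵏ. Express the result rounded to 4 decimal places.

x̄ = 3.9714
Σ(xᵢ − x̄)² = 62.1543 ⇒ m₂ = 8.87918
Σ(xᵢ − x̄)⁴ = 683.4863 ⇒ m₄ = 97.64090
m₂² = 78.83990
β₂ = m₄/m₂² = 97.64090 / 78.83990 ≈ 1.2385

1.2385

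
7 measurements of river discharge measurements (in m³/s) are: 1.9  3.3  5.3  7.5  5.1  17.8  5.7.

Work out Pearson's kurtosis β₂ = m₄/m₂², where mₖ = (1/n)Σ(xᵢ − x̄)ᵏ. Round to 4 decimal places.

4.1836

x̄ = 6.6571
Σ(xᵢ − x̄)² = 163.9571 ⇒ m₂ = 23.42245
Σ(xᵢ − x̄)⁴ = 16066.2894 ⇒ m₄ = 2295.18420
m₂² = 548.61112
β₂ = m₄/m₂² = 2295.18420 / 548.61112 ≈ 4.1836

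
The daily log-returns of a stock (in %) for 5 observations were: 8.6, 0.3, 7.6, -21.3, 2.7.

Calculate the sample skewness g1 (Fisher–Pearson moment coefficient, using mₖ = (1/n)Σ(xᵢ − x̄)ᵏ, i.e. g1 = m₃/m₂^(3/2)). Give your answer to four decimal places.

x̄ = (8.6 + 0.3 + 7.6 - 21.3 + 2.7) / 5 = -0.4200
deviations (xᵢ − x̄): 9.0200, 0.7200, 8.0200, -20.8800, 3.1200
Σ(xᵢ − x̄)² = 591.9080 ⇒ m₂ = 591.9080/5 = 118.38160
Σ(xᵢ − x̄)³ = -7822.6805 ⇒ m₃ = -7822.6805/5 = -1564.53610
m₂^(3/2) = 118.38160^(1.5) = 1288.03098
g1 = m₃ / m₂^(3/2) = -1564.53610 / 1288.03098 ≈ -1.2147

-1.2147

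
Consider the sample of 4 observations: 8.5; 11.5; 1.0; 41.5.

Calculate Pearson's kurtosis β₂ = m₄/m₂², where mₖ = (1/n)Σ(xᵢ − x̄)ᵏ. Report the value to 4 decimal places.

x̄ = 15.6250
Σ(xᵢ − x̄)² = 951.1875 ⇒ m₂ = 237.79688
Σ(xᵢ − x̄)⁴ = 496867.0518 ⇒ m₄ = 124216.76294
m₂² = 56547.35376
β₂ = m₄/m₂² = 124216.76294 / 56547.35376 ≈ 2.1967

2.1967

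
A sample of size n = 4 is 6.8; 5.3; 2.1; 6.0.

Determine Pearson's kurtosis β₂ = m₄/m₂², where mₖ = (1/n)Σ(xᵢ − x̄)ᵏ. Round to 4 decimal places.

2.1211

x̄ = 5.0500
Σ(xᵢ − x̄)² = 12.7300 ⇒ m₂ = 3.18250
Σ(xᵢ − x̄)⁴ = 85.9308 ⇒ m₄ = 21.48271
m₂² = 10.12831
β₂ = m₄/m₂² = 21.48271 / 10.12831 ≈ 2.1211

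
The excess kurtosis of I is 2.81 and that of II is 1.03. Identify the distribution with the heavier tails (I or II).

Higher excess kurtosis ⇒ heavier tails relative to the normal distribution.
2.81 vs 1.03: the larger is 2.81, so I has heavier tails.

I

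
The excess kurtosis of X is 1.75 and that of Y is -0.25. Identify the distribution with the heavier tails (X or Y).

Higher excess kurtosis ⇒ heavier tails relative to the normal distribution.
1.75 vs -0.25: the larger is 1.75, so X has heavier tails. (X is leptokurtic — heavier-than-normal tails; the other is platykurtic.)

X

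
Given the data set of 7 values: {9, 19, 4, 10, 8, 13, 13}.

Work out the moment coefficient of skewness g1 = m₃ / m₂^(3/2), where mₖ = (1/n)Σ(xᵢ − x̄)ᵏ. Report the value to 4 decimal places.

x̄ = (9 + 19 + 4 + 10 + 8 + 13 + 13) / 7 = 10.8571
deviations (xᵢ − x̄): -1.8571, 8.1429, -6.8571, -0.8571, -2.8571, 2.1429, 2.1429
Σ(xᵢ − x̄)² = 134.8571 ⇒ m₂ = 134.8571/7 = 19.26531
Σ(xᵢ − x̄)³ = 206.8163 ⇒ m₃ = 206.8163/7 = 29.54519
m₂^(3/2) = 19.26531^(1.5) = 84.55979
g1 = m₃ / m₂^(3/2) = 29.54519 / 84.55979 ≈ 0.3494

0.3494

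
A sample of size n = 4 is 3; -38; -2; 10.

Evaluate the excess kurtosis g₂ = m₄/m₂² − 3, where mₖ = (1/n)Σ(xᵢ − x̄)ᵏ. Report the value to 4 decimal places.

-0.7948

x̄ = -6.7500
Σ(xᵢ − x̄)² = 1374.7500 ⇒ m₂ = 343.68750
Σ(xᵢ − x̄)⁴ = 1041935.5781 ⇒ m₄ = 260483.89453
m₂² = 118121.09766
g₂ = m₄/m₂² − 3 = 2.20523 − 3 ≈ -0.7948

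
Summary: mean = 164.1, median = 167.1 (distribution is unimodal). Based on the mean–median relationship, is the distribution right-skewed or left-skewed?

left-skewed

mean − median = 164.1 − 167.1 = -3.0
mean < median ⇒ the longer tail is on the left ⇒ left-skewed (negatively skewed).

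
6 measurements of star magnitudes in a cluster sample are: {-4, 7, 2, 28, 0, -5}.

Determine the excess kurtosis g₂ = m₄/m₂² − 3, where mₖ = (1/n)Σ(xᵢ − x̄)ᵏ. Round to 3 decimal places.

0.345

x̄ = 4.6667
Σ(xᵢ − x̄)² = 747.3333 ⇒ m₂ = 124.55556
Σ(xᵢ − x̄)⁴ = 311347.7778 ⇒ m₄ = 51891.29630
m₂² = 15514.08642
g₂ = m₄/m₂² − 3 = 3.34479 − 3 ≈ 0.345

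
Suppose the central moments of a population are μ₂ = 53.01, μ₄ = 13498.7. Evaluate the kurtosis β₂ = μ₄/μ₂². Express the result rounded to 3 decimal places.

μ₂² = 53.01² = 2810.06010
μ₄/μ₂² = 13498.7 / 2810.06010 = 4.80371
β₂ ≈ 4.804

4.804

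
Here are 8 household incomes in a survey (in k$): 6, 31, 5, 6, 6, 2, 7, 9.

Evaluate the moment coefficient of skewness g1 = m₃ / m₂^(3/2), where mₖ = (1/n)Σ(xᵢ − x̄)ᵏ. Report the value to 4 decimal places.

x̄ = (6 + 31 + 5 + 6 + 6 + 2 + 7 + 9) / 8 = 9.0000
deviations (xᵢ − x̄): -3.0000, 22.0000, -4.0000, -3.0000, -3.0000, -7.0000, -2.0000, 0.0000
Σ(xᵢ − x̄)² = 580.0000 ⇒ m₂ = 580.0000/8 = 72.50000
Σ(xᵢ − x̄)³ = 10152.0000 ⇒ m₃ = 10152.0000/8 = 1269.00000
m₂^(3/2) = 72.50000^(1.5) = 617.31526
g1 = m₃ / m₂^(3/2) = 1269.00000 / 617.31526 ≈ 2.0557

2.0557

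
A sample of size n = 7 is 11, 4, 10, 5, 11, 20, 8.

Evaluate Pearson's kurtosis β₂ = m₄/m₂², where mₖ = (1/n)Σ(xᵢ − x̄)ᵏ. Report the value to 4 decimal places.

3.1007

x̄ = 9.8571
Σ(xᵢ − x̄)² = 166.8571 ⇒ m₂ = 23.83673
Σ(xᵢ − x̄)⁴ = 12332.5831 ⇒ m₄ = 1761.79758
m₂² = 568.18992
β₂ = m₄/m₂² = 1761.79758 / 568.18992 ≈ 3.1007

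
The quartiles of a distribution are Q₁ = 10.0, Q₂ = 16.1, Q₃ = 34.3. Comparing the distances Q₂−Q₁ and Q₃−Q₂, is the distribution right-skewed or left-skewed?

right-skewed

Q₂ − Q₁ = 6.1;  Q₃ − Q₂ = 18.2
Q₃ − Q₂ > Q₂ − Q₁ ⇒ the upper half is more spread out ⇒ right-skewed.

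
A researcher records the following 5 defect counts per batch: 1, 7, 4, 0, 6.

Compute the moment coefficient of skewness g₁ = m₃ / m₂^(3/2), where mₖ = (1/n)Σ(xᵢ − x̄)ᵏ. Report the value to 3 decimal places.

-0.109

x̄ = (1 + 7 + 4 + 0 + 6) / 5 = 3.6000
deviations (xᵢ − x̄): -2.6000, 3.4000, 0.4000, -3.6000, 2.4000
Σ(xᵢ − x̄)² = 37.2000 ⇒ m₂ = 37.2000/5 = 7.44000
Σ(xᵢ − x̄)³ = -11.0400 ⇒ m₃ = -11.0400/5 = -2.20800
m₂^(3/2) = 7.44000^(1.5) = 20.29361
g₁ = m₃ / m₂^(3/2) = -2.20800 / 20.29361 ≈ -0.109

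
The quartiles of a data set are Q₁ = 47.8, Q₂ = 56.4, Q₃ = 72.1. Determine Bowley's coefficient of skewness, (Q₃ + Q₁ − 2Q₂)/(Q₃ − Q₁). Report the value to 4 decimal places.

0.2922

numerator: Q₃ + Q₁ − 2Q₂ = 72.1 + 47.8 − 2×56.4 = 7.1000
denominator: Q₃ − Q₁ = 72.1 − 47.8 = 24.3000
Bowley skewness = 7.1000 / 24.3000 ≈ 0.2922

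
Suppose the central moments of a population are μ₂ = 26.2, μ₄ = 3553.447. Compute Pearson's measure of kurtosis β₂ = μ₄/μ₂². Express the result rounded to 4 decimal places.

5.1766

μ₂² = 26.2² = 686.44000
μ₄/μ₂² = 3553.447 / 686.44000 = 5.17663
β₂ ≈ 5.1766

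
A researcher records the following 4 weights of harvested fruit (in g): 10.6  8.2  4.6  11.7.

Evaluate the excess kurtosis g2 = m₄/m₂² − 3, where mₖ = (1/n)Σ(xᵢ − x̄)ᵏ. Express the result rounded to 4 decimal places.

-1.2333

x̄ = 8.7750
Σ(xᵢ − x̄)² = 29.6475 ⇒ m₂ = 7.41188
Σ(xᵢ − x̄)⁴ = 388.2278 ⇒ m₄ = 97.05695
m₂² = 54.93589
g2 = m₄/m₂² − 3 = 1.76673 − 3 ≈ -1.2333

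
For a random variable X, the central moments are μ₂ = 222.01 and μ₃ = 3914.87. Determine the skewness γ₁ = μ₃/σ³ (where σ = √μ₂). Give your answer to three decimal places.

1.183

σ = √μ₂ = √222.01 = 14.90000
σ³ = μ₂^(3/2) = 3307.94900
γ₁ = μ₃/σ³ = 3914.87 / 3307.94900 ≈ 1.183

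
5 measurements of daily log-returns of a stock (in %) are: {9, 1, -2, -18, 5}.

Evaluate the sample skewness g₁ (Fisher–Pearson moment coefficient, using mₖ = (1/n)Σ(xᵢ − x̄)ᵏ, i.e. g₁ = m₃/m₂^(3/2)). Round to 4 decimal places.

-0.9254

x̄ = (9 + 1 - 2 - 18 + 5) / 5 = -1.0000
deviations (xᵢ − x̄): 10.0000, 2.0000, -1.0000, -17.0000, 6.0000
Σ(xᵢ − x̄)² = 430.0000 ⇒ m₂ = 430.0000/5 = 86.00000
Σ(xᵢ − x̄)³ = -3690.0000 ⇒ m₃ = -3690.0000/5 = -738.00000
m₂^(3/2) = 86.00000^(1.5) = 797.53119
g₁ = m₃ / m₂^(3/2) = -738.00000 / 797.53119 ≈ -0.9254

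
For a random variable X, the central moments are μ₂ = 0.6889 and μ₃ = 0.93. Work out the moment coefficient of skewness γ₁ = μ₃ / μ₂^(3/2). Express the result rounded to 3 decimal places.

σ = √μ₂ = √0.6889 = 0.83000
σ³ = μ₂^(3/2) = 0.57179
γ₁ = μ₃/σ³ = 0.93 / 0.57179 ≈ 1.626

1.626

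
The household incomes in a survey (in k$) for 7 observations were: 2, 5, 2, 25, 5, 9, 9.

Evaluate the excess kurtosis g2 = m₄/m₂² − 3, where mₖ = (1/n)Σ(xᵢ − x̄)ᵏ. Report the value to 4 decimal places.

x̄ = 8.1429
Σ(xᵢ − x̄)² = 380.8571 ⇒ m₂ = 54.40816
Σ(xᵢ − x̄)⁴ = 83792.7872 ⇒ m₄ = 11970.39817
m₂² = 2960.24823
g2 = m₄/m₂² − 3 = 4.04371 − 3 ≈ 1.0437

1.0437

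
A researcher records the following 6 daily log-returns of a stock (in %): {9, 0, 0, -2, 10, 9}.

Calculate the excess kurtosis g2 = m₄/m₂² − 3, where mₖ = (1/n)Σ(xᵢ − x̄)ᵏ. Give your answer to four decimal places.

-1.9042

x̄ = 4.3333
Σ(xᵢ − x̄)² = 153.3333 ⇒ m₂ = 25.55556
Σ(xᵢ − x̄)⁴ = 4293.7778 ⇒ m₄ = 715.62963
m₂² = 653.08642
g2 = m₄/m₂² − 3 = 1.09577 − 3 ≈ -1.9042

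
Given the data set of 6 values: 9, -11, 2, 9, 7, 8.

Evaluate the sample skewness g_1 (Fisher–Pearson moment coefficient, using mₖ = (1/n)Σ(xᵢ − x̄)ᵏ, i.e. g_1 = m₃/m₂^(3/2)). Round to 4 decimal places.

x̄ = (9 - 11 + 2 + 9 + 7 + 8) / 6 = 4.0000
deviations (xᵢ − x̄): 5.0000, -15.0000, -2.0000, 5.0000, 3.0000, 4.0000
Σ(xᵢ − x̄)² = 304.0000 ⇒ m₂ = 304.0000/6 = 50.66667
Σ(xᵢ − x̄)³ = -3042.0000 ⇒ m₃ = -3042.0000/6 = -507.00000
m₂^(3/2) = 50.66667^(1.5) = 360.64798
g_1 = m₃ / m₂^(3/2) = -507.00000 / 360.64798 ≈ -1.4058

-1.4058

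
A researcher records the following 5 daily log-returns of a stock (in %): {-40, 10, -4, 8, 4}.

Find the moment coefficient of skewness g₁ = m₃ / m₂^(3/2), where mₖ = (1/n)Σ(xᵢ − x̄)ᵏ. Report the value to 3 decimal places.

x̄ = (-40 + 10 - 4 + 8 + 4) / 5 = -4.4000
deviations (xᵢ − x̄): -35.6000, 14.4000, 0.4000, 12.4000, 8.4000
Σ(xᵢ − x̄)² = 1699.2000 ⇒ m₂ = 1699.2000/5 = 339.84000
Σ(xᵢ − x̄)³ = -39632.6400 ⇒ m₃ = -39632.6400/5 = -7926.52800
m₂^(3/2) = 339.84000^(1.5) = 6264.86537
g₁ = m₃ / m₂^(3/2) = -7926.52800 / 6264.86537 ≈ -1.265

-1.265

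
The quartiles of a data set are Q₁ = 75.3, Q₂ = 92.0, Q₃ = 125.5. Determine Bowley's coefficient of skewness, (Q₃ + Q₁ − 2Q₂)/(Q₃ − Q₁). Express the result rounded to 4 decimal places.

numerator: Q₃ + Q₁ − 2Q₂ = 125.5 + 75.3 − 2×92.0 = 16.8000
denominator: Q₃ − Q₁ = 125.5 − 75.3 = 50.2000
Bowley skewness = 16.8000 / 50.2000 ≈ 0.3347

0.3347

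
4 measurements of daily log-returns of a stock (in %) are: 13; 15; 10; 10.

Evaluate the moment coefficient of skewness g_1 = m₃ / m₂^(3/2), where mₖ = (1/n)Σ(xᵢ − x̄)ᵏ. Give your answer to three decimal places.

x̄ = (13 + 15 + 10 + 10) / 4 = 12.0000
deviations (xᵢ − x̄): 1.0000, 3.0000, -2.0000, -2.0000
Σ(xᵢ − x̄)² = 18.0000 ⇒ m₂ = 18.0000/4 = 4.50000
Σ(xᵢ − x̄)³ = 12.0000 ⇒ m₃ = 12.0000/4 = 3.00000
m₂^(3/2) = 4.50000^(1.5) = 9.54594
g_1 = m₃ / m₂^(3/2) = 3.00000 / 9.54594 ≈ 0.314

0.314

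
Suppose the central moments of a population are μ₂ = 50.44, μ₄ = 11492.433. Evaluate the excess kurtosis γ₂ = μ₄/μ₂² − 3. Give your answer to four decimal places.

1.5171

μ₂² = 50.44² = 2544.19360
μ₄/μ₂² = 11492.433 / 2544.19360 = 4.51712
γ₂ = 4.51712 − 3 ≈ 1.5171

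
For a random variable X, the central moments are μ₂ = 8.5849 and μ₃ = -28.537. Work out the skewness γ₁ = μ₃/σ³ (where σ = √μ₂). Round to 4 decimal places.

-1.1345

σ = √μ₂ = √8.5849 = 2.93000
σ³ = μ₂^(3/2) = 25.15376
γ₁ = μ₃/σ³ = -28.537 / 25.15376 ≈ -1.1345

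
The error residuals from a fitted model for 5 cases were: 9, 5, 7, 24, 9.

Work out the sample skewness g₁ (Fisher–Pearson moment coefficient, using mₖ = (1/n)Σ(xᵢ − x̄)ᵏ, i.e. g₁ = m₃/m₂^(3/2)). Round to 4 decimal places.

1.3170

x̄ = (9 + 5 + 7 + 24 + 9) / 5 = 10.8000
deviations (xᵢ − x̄): -1.8000, -5.8000, -3.8000, 13.2000, -1.8000
Σ(xᵢ − x̄)² = 228.8000 ⇒ m₂ = 228.8000/5 = 45.76000
Σ(xᵢ − x̄)³ = 2038.3200 ⇒ m₃ = 2038.3200/5 = 407.66400
m₂^(3/2) = 45.76000^(1.5) = 309.54873
g₁ = m₃ / m₂^(3/2) = 407.66400 / 309.54873 ≈ 1.3170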